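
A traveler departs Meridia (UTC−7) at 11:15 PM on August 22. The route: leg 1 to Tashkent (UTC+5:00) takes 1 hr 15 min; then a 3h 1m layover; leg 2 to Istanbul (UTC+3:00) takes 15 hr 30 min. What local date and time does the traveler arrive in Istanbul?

5:01 AM on Aug 24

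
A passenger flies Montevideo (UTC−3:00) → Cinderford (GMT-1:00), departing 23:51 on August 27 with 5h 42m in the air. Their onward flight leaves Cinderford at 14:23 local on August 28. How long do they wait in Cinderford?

6 hours 50 minutes

Convert departure to UTC: 23:51 + 3:00 = 02:51 UTC on Aug 28.
Add 5 hours 42 minutes flight time → 08:33 UTC.
Cinderford is UTC−1:00, so local arrival = 08:33 − 1:00 = 07:33 on Aug 28.
Layover = 14:23 − 07:33 = 6 hours 50 minutes.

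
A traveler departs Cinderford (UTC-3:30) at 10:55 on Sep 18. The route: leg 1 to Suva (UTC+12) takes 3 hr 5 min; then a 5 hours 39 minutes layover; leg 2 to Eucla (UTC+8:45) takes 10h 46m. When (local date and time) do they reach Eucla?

Convert departure to UTC: 10:55 + 3:30 = 14:25 UTC on Sep 18.
Add 3 hours and 5 minutes leg 1 → 17:30 UTC.
Add 5 hours 39 minutes layover in Suva → 23:09 UTC.
Add 10 hours and 46 minutes leg 2 → 09:55 UTC (Sep 19).
Eucla is UTC+8:45, so local arrival = 09:55 + 8:45 = 18:40 on Sep 19.

18:40 on Sep 19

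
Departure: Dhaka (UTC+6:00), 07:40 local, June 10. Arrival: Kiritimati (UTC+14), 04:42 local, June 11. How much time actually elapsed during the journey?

13 hours 2 minutes

Kiritimati is 8:00 ahead of Dhaka.
Clock-face elapsed time (ignoring zones) is 21 hours 2 minutes.
Actual elapsed = 21 hours 2 minutes − 8:00 = 13 hours 2 minutes.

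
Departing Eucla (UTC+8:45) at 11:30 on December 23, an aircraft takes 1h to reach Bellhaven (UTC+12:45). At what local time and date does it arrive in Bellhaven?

16:30 on December 23

Convert departure to UTC: 11:30 − 8:45 = 02:45 UTC on Dec 23.
Add 1 hour travel time → 03:45 UTC.
Bellhaven is UTC+12:45, so local arrival = 03:45 + 12:45 = 16:30 on Dec 23.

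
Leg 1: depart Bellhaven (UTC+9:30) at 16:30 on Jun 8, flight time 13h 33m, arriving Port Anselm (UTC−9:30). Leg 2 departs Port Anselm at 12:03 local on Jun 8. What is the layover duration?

1 hour

Convert departure to UTC: 16:30 − 9:30 = 07:00 UTC on Jun 8.
Add 13 hours 33 minutes flight time → 20:33 UTC.
Port Anselm is UTC−9:30, so local arrival = 20:33 − 9:30 = 11:03 on Jun 8.
Layover = 12:03 − 11:03 = 1 hour.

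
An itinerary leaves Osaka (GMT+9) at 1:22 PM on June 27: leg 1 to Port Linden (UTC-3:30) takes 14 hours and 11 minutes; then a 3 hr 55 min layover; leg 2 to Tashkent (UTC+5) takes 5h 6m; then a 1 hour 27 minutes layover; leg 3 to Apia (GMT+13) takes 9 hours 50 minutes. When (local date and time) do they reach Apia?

Convert departure to UTC: 1:22 PM − 9:00 = 4:22 AM UTC on Jun 27.
Add 14 hours and 11 minutes leg 1 → 6:33 PM UTC.
Add 3 hours 55 minutes layover in Port Linden → 10:28 PM UTC.
Add 5 hours 6 minutes leg 2 → 3:34 AM UTC (Jun 28).
Add 1 hour and 27 minutes layover in Tashkent → 5:01 AM UTC.
Add 9 hours and 50 minutes leg 3 → 2:51 PM UTC.
Apia is UTC+13:00, so local arrival = 2:51 PM + 13:00 = 3:51 AM on Jun 29.

3:51 AM on June 29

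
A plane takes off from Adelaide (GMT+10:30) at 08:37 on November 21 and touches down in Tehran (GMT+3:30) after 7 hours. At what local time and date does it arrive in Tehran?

Convert departure to UTC: 08:37 − 10:30 = 22:07 UTC on Nov 20.
Add 7 hours travel time → 05:07 UTC (Nov 21).
Tehran is UTC+3:30, so local arrival = 05:07 + 3:30 = 08:37 on Nov 21.

08:37 on November 21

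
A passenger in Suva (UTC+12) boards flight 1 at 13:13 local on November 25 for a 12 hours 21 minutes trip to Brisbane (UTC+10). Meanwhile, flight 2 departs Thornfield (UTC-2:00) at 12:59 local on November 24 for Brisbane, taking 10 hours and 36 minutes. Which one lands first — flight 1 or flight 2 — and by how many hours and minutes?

the second, by 11 hours 59 minutes

Flight 1 in UTC: 13:13 − 12:00 = 01:13 on Nov 25.
+12 hours 21 minutes → arrive 13:34 UTC on Nov 25.
Flight 2 in UTC: 12:59 + 2:00 = 14:59 on Nov 24.
+10 hours 36 minutes → arrive 01:35 UTC on Nov 25.
Flight 2 lands earlier by 11 hours 59 minutes.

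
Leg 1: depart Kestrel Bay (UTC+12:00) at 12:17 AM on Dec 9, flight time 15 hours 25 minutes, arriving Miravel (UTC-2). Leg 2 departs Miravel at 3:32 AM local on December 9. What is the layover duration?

1 hour 50 minutes

Convert departure to UTC: 12:17 AM − 12:00 = 12:17 PM UTC on Dec 8.
Add 15 hours 25 minutes flight time → 3:42 AM UTC (Dec 9).
Miravel is UTC−2:00, so local arrival = 3:42 AM − 2:00 = 1:42 AM on Dec 9.
Layover = 3:32 AM − 1:42 AM = 1 hour 50 minutes.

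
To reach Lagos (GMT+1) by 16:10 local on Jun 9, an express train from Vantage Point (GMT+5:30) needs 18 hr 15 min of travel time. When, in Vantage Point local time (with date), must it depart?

Target arrival in UTC: 16:10 − 1:00 = 15:10 on Jun 9.
Subtract 18 hours and 15 minutes → departure 20:55 UTC on Jun 8.
Vantage Point is UTC+5:30: 20:55 + 5:30 = 02:25 on Jun 9.

02:25 on June 9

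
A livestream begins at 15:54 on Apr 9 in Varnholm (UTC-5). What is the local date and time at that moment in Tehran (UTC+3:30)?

In UTC: 15:54 + 5:00 = 20:54 on Apr 9.
Tehran is UTC+3:30: 20:54 + 3:30 = 00:24 on Apr 10.

00:24 on April 10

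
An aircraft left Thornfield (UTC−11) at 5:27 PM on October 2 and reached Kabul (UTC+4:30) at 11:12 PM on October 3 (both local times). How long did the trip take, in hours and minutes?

14 hours 15 minutes

Kabul is 15:30 ahead of Thornfield.
Clock-face elapsed time (ignoring zones) is 29 hours 45 minutes.
Actual elapsed = 29 hours 45 minutes − 15:30 = 14 hours 15 minutes.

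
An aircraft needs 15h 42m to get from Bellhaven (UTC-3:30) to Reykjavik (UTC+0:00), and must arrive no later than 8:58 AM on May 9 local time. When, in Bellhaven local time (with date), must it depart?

Target arrival is already UTC: 8:58 AM on May 9.
Subtract 15 hours 42 minutes → departure 5:16 PM UTC on May 8.
Bellhaven is UTC−3:30: 5:16 PM − 3:30 = 1:46 PM on May 8.

1:46 PM on May 8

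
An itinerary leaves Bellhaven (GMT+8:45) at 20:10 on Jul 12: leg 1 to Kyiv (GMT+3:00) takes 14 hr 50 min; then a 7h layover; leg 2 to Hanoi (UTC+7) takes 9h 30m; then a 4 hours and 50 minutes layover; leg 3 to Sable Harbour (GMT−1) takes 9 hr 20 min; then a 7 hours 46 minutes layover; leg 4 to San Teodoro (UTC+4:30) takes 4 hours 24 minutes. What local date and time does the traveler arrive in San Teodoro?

01:35 on Jul 15

Convert departure to UTC: 20:10 − 8:45 = 11:25 UTC on Jul 12.
Add 14 hours and 50 minutes leg 1 → 02:15 UTC (Jul 13).
Add 7 hours layover in Kyiv → 09:15 UTC.
Add 9 hours and 30 minutes leg 2 → 18:45 UTC.
Add 4 hours and 50 minutes layover in Hanoi → 23:35 UTC.
Add 9 hours 20 minutes leg 3 → 08:55 UTC (Jul 14).
Add 7 hours 46 minutes layover in Sable Harbour → 16:41 UTC.
Add 4 hours and 24 minutes leg 4 → 21:05 UTC.
San Teodoro is UTC+4:30, so local arrival = 21:05 + 4:30 = 01:35 on Jul 15.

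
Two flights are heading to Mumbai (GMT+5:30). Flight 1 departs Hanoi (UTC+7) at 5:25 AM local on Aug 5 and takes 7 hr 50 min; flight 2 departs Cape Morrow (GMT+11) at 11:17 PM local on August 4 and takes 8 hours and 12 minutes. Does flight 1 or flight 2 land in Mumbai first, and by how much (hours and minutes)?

the second, by 9 hours 46 minutes

Flight 1 in UTC: 5:25 AM − 7:00 = 10:25 PM on Aug 4.
+7 hours 50 minutes → arrive 6:15 AM UTC on Aug 5.
Flight 2 in UTC: 11:17 PM − 11:00 = 12:17 PM on Aug 4.
+8 hours and 12 minutes → arrive 8:29 PM UTC on Aug 4.
Flight 2 lands earlier by 9 hours 46 minutes.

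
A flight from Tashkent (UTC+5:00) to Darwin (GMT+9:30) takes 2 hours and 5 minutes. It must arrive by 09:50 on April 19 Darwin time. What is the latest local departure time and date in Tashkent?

Target arrival in UTC: 09:50 − 9:30 = 00:20 on Apr 19.
Subtract 2 hours 5 minutes → departure 22:15 UTC on Apr 18.
Tashkent is UTC+5:00: 22:15 + 5:00 = 03:15 on Apr 19.

03:15 on April 19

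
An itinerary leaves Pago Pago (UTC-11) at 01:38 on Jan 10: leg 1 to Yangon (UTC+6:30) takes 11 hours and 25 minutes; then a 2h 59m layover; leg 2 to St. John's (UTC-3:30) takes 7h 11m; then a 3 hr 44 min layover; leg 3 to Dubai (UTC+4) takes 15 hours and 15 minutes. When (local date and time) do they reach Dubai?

09:12 on January 12

Convert departure to UTC: 01:38 + 11:00 = 12:38 UTC on Jan 10.
Add 11 hours and 25 minutes leg 1 → 00:03 UTC (Jan 11).
Add 2 hours 59 minutes layover in Yangon → 03:02 UTC.
Add 7 hours and 11 minutes leg 2 → 10:13 UTC.
Add 3 hours and 44 minutes layover in St. John's → 13:57 UTC.
Add 15 hours 15 minutes leg 3 → 05:12 UTC (Jan 12).
Dubai is UTC+4:00, so local arrival = 05:12 + 4:00 = 09:12 on Jan 12.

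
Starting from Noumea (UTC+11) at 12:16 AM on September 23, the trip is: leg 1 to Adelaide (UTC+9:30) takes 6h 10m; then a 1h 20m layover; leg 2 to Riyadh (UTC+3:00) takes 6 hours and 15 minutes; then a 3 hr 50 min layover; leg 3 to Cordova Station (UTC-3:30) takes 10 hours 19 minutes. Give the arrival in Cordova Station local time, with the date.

1:40 PM on September 23

Convert departure to UTC: 12:16 AM − 11:00 = 1:16 PM UTC on Sep 22.
Add 6 hours and 10 minutes leg 1 → 7:26 PM UTC.
Add 1 hour 20 minutes layover in Adelaide → 8:46 PM UTC.
Add 6 hours and 15 minutes leg 2 → 3:01 AM UTC (Sep 23).
Add 3 hours 50 minutes layover in Riyadh → 6:51 AM UTC.
Add 10 hours and 19 minutes leg 3 → 5:10 PM UTC.
Cordova Station is UTC−3:30, so local arrival = 5:10 PM − 3:30 = 1:40 PM on Sep 23.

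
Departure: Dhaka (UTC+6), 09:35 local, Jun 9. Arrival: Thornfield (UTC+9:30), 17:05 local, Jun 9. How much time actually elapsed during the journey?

4 hours

Departure in UTC: 09:35 − 6:00 = 03:35 on Jun 9.
Arrival in UTC: 17:05 − 9:30 = 07:35 on Jun 9.
Elapsed = 07:35 − 03:35 = 4 hours.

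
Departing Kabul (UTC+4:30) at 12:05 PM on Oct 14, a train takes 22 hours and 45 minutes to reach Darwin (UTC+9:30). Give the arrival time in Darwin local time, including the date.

3:50 PM on October 15

Convert departure to UTC: 12:05 PM − 4:30 = 7:35 AM UTC on Oct 14.
Add 22 hours and 45 minutes travel time → 6:20 AM UTC (Oct 15).
Darwin is UTC+9:30, so local arrival = 6:20 AM + 9:30 = 3:50 PM on Oct 15.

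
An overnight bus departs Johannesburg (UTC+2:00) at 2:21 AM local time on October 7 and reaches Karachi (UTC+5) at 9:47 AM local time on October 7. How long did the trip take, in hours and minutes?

Departure in UTC: 2:21 AM − 2:00 = 12:21 AM on Oct 7.
Arrival in UTC: 9:47 AM − 5:00 = 4:47 AM on Oct 7.
Elapsed = 4:47 AM − 12:21 AM = 4 hours 26 minutes.

4 hours 26 minutes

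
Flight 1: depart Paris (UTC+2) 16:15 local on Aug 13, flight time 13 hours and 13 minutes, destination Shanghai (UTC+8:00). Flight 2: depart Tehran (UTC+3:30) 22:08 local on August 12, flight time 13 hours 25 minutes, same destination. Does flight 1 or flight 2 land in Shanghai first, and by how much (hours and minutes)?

the second, by 19 hours 25 minutes

Flight 1 in UTC: 16:15 − 2:00 = 14:15 on Aug 13.
+13 hours 13 minutes → arrive 03:28 UTC on Aug 14.
Flight 2 in UTC: 22:08 − 3:30 = 18:38 on Aug 12.
+13 hours and 25 minutes → arrive 08:03 UTC on Aug 13.
Flight 2 lands earlier by 19 hours 25 minutes.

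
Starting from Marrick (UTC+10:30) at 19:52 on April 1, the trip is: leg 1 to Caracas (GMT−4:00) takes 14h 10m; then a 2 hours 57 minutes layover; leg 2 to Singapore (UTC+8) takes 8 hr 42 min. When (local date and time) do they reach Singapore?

19:11 on April 2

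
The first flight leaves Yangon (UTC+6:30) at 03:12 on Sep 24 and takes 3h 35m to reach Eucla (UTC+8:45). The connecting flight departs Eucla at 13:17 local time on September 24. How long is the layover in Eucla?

4 hours 15 minutes

Convert departure to UTC: 03:12 − 6:30 = 20:42 UTC on Sep 23.
Add 3 hours 35 minutes flight time → 00:17 UTC (Sep 24).
Eucla is UTC+8:45, so local arrival = 00:17 + 8:45 = 09:02 on Sep 24.
Layover = 13:17 − 09:02 = 4 hours 15 minutes.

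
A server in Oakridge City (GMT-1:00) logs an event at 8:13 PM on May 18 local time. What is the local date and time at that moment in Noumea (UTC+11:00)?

8:13 AM on May 19

Noumea is 12:00 ahead of Oakridge City.
Shift by the zone difference: 8:13 PM + 12:00 = 8:13 AM on May 19 in Noumea.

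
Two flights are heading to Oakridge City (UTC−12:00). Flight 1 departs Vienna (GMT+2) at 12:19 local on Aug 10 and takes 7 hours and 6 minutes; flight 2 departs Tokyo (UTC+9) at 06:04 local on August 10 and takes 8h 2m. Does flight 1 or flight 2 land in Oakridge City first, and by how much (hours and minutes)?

Flight 1 in UTC: 12:19 − 2:00 = 10:19 on Aug 10.
+7 hours and 6 minutes → arrive 17:25 UTC on Aug 10.
Flight 2 in UTC: 06:04 − 9:00 = 21:04 on Aug 9.
+8 hours 2 minutes → arrive 05:06 UTC on Aug 10.
Flight 2 lands earlier by 12 hours 19 minutes.

the second, by 12 hours 19 minutes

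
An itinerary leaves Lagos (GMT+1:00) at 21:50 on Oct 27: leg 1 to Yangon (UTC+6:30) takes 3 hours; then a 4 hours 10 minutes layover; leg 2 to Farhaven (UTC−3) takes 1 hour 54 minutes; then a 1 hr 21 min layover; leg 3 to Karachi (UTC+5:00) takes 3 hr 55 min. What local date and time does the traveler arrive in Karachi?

16:10 on October 28

Convert departure to UTC: 21:50 − 1:00 = 20:50 UTC on Oct 27.
Add 3 hours leg 1 → 23:50 UTC.
Add 4 hours 10 minutes layover in Yangon → 04:00 UTC (Oct 28).
Add 1 hour 54 minutes leg 2 → 05:54 UTC.
Add 1 hour and 21 minutes layover in Farhaven → 07:15 UTC.
Add 3 hours 55 minutes leg 3 → 11:10 UTC.
Karachi is UTC+5:00, so local arrival = 11:10 + 5:00 = 16:10 on Oct 28.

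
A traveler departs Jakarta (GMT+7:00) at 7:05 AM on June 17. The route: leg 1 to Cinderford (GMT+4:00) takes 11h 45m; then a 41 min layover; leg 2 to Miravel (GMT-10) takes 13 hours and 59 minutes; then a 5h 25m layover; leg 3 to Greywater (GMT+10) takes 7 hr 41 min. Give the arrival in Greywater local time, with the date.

Convert departure to UTC: 7:05 AM − 7:00 = 12:05 AM UTC on Jun 17.
Add 11 hours and 45 minutes leg 1 → 11:50 AM UTC.
Add 41 minutes layover in Cinderford → 12:31 PM UTC.
Add 13 hours and 59 minutes leg 2 → 2:30 AM UTC (Jun 18).
Add 5 hours and 25 minutes layover in Miravel → 7:55 AM UTC.
Add 7 hours 41 minutes leg 3 → 3:36 PM UTC.
Greywater is UTC+10:00, so local arrival = 3:36 PM + 10:00 = 1:36 AM on Jun 19.

1:36 AM on June 19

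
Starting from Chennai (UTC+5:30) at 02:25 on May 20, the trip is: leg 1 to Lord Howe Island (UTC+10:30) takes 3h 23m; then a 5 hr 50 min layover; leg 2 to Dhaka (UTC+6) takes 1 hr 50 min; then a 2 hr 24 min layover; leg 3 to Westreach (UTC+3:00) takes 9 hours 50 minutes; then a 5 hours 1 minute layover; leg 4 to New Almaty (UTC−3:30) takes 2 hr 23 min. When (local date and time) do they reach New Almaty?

Convert departure to UTC: 02:25 − 5:30 = 20:55 UTC on May 19.
Add 3 hours 23 minutes leg 1 → 00:18 UTC (May 20).
Add 5 hours and 50 minutes layover in Lord Howe Island → 06:08 UTC.
Add 1 hour 50 minutes leg 2 → 07:58 UTC.
Add 2 hours and 24 minutes layover in Dhaka → 10:22 UTC.
Add 9 hours 50 minutes leg 3 → 20:12 UTC.
Add 5 hours 1 minute layover in Westreach → 01:13 UTC (May 21).
Add 2 hours and 23 minutes leg 4 → 03:36 UTC.
New Almaty is UTC−3:30, so local arrival = 03:36 − 3:30 = 00:06 on May 21.

00:06 on May 21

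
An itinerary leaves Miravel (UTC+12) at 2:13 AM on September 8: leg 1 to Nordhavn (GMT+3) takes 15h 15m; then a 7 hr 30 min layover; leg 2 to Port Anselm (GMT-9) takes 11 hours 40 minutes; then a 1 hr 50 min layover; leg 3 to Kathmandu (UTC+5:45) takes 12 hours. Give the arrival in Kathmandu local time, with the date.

8:13 PM on September 9

Convert departure to UTC: 2:13 AM − 12:00 = 2:13 PM UTC on Sep 7.
Add 15 hours and 15 minutes leg 1 → 5:28 AM UTC (Sep 8).
Add 7 hours 30 minutes layover in Nordhavn → 12:58 PM UTC.
Add 11 hours 40 minutes leg 2 → 12:38 AM UTC (Sep 9).
Add 1 hour and 50 minutes layover in Port Anselm → 2:28 AM UTC.
Add 12 hours leg 3 → 2:28 PM UTC.
Kathmandu is UTC+5:45, so local arrival = 2:28 PM + 5:45 = 8:13 PM on Sep 9.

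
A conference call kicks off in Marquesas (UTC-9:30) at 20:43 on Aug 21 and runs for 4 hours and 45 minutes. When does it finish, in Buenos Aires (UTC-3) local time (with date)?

Buenos Aires is 6:30 ahead of Marquesas.
After 4 hours 45 minutes it is 01:28 (Aug 22) in Marquesas.
Shift by the zone difference: 01:28 + 6:30 = 07:58 on Aug 22 in Buenos Aires.

07:58 on August 22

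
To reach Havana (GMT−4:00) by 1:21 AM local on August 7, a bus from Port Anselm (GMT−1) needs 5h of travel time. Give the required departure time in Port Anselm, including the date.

Target arrival in UTC: 1:21 AM + 4:00 = 5:21 AM on Aug 7.
Subtract 5 hours → departure 12:21 AM UTC on Aug 7.
Port Anselm is UTC−1:00: 12:21 AM − 1:00 = 11:21 PM on Aug 6.

11:21 PM on August 6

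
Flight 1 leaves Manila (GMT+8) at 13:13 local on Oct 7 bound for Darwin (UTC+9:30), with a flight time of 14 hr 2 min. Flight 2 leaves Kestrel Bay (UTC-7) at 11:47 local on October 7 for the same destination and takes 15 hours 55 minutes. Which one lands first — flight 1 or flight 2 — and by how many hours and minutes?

the first, by 15 hours 27 minutes

Flight 1 in UTC: 13:13 − 8:00 = 05:13 on Oct 7.
+14 hours 2 minutes → arrive 19:15 UTC on Oct 7.
Flight 2 in UTC: 11:47 + 7:00 = 18:47 on Oct 7.
+15 hours 55 minutes → arrive 10:42 UTC on Oct 8.
Flight 1 lands earlier by 15 hours 27 minutes.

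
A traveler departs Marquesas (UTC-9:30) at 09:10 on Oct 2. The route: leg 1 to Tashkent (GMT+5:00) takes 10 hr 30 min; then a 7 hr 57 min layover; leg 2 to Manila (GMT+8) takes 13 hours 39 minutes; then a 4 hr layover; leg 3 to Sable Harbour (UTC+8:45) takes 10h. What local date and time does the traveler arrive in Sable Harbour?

01:31 on October 5

Convert departure to UTC: 09:10 + 9:30 = 18:40 UTC on Oct 2.
Add 10 hours and 30 minutes leg 1 → 05:10 UTC (Oct 3).
Add 7 hours 57 minutes layover in Tashkent → 13:07 UTC.
Add 13 hours and 39 minutes leg 2 → 02:46 UTC (Oct 4).
Add 4 hours layover in Manila → 06:46 UTC.
Add 10 hours leg 3 → 16:46 UTC.
Sable Harbour is UTC+8:45, so local arrival = 16:46 + 8:45 = 01:31 on Oct 5.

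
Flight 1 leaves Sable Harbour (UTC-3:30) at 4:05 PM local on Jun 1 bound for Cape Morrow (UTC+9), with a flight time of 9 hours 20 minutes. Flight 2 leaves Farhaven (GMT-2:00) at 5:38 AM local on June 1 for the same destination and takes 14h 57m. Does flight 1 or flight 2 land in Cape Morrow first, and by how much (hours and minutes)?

the second, by 6 hours 20 minutes

Flight 1 in UTC: 4:05 PM + 3:30 = 7:35 PM on Jun 1.
+9 hours 20 minutes → arrive 4:55 AM UTC on Jun 2.
Flight 2 in UTC: 5:38 AM + 2:00 = 7:38 AM on Jun 1.
+14 hours 57 minutes → arrive 10:35 PM UTC on Jun 1.
Flight 2 lands earlier by 6 hours 20 minutes.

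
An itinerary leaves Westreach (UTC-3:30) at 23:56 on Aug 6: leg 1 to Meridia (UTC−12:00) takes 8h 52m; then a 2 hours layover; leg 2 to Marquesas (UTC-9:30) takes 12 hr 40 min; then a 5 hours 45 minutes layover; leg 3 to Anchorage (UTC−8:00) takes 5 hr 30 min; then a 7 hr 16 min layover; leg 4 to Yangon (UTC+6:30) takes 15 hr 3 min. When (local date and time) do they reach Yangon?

Convert departure to UTC: 23:56 + 3:30 = 03:26 UTC on Aug 7.
Add 8 hours 52 minutes leg 1 → 12:18 UTC.
Add 2 hours layover in Meridia → 14:18 UTC.
Add 12 hours and 40 minutes leg 2 → 02:58 UTC (Aug 8).
Add 5 hours and 45 minutes layover in Marquesas → 08:43 UTC.
Add 5 hours 30 minutes leg 3 → 14:13 UTC.
Add 7 hours and 16 minutes layover in Anchorage → 21:29 UTC.
Add 15 hours and 3 minutes leg 4 → 12:32 UTC (Aug 9).
Yangon is UTC+6:30, so local arrival = 12:32 + 6:30 = 19:02 on Aug 9.

19:02 on Aug 9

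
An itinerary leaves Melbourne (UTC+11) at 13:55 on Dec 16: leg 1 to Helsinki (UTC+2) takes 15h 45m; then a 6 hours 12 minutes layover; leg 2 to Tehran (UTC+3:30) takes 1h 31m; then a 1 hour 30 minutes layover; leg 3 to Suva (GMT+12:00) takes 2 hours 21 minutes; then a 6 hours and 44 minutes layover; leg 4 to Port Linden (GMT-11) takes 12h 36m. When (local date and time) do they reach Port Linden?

Convert departure to UTC: 13:55 − 11:00 = 02:55 UTC on Dec 16.
Add 15 hours and 45 minutes leg 1 → 18:40 UTC.
Add 6 hours and 12 minutes layover in Helsinki → 00:52 UTC (Dec 17).
Add 1 hour and 31 minutes leg 2 → 02:23 UTC.
Add 1 hour 30 minutes layover in Tehran → 03:53 UTC.
Add 2 hours and 21 minutes leg 3 → 06:14 UTC.
Add 6 hours 44 minutes layover in Suva → 12:58 UTC.
Add 12 hours and 36 minutes leg 4 → 01:34 UTC (Dec 18).
Port Linden is UTC−11:00, so local arrival = 01:34 − 11:00 = 14:34 on Dec 17.

14:34 on December 17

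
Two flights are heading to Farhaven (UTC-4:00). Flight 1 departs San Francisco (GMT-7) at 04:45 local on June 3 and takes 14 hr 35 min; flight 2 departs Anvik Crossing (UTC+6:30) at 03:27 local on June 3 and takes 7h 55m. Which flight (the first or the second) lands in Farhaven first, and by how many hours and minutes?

Flight 1 in UTC: 04:45 + 7:00 = 11:45 on Jun 3.
+14 hours 35 minutes → arrive 02:20 UTC on Jun 4.
Flight 2 in UTC: 03:27 − 6:30 = 20:57 on Jun 2.
+7 hours 55 minutes → arrive 04:52 UTC on Jun 3.
Flight 2 lands earlier by 21 hours 28 minutes.

the second, by 21 hours 28 minutes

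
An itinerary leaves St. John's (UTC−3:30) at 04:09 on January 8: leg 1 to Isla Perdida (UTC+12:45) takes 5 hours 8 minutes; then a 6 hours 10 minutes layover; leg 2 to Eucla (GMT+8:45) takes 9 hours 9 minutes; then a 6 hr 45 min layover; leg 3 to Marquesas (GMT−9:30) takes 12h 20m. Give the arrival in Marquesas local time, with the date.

13:41 on January 9

Convert departure to UTC: 04:09 + 3:30 = 07:39 UTC on Jan 8.
Add 5 hours 8 minutes leg 1 → 12:47 UTC.
Add 6 hours 10 minutes layover in Isla Perdida → 18:57 UTC.
Add 9 hours 9 minutes leg 2 → 04:06 UTC (Jan 9).
Add 6 hours 45 minutes layover in Eucla → 10:51 UTC.
Add 12 hours and 20 minutes leg 3 → 23:11 UTC.
Marquesas is UTC−9:30, so local arrival = 23:11 − 9:30 = 13:41 on Jan 9.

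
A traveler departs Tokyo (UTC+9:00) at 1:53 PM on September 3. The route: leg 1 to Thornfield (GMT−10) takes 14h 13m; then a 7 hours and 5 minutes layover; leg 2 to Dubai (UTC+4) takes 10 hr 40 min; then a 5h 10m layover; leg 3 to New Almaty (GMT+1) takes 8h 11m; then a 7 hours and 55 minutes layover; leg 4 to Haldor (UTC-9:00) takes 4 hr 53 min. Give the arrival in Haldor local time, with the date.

6:00 AM on September 5

Convert departure to UTC: 1:53 PM − 9:00 = 4:53 AM UTC on Sep 3.
Add 14 hours and 13 minutes leg 1 → 7:06 PM UTC.
Add 7 hours and 5 minutes layover in Thornfield → 2:11 AM UTC (Sep 4).
Add 10 hours 40 minutes leg 2 → 12:51 PM UTC.
Add 5 hours and 10 minutes layover in Dubai → 6:01 PM UTC.
Add 8 hours and 11 minutes leg 3 → 2:12 AM UTC (Sep 5).
Add 7 hours 55 minutes layover in New Almaty → 10:07 AM UTC.
Add 4 hours 53 minutes leg 4 → 3:00 PM UTC.
Haldor is UTC−9:00, so local arrival = 3:00 PM − 9:00 = 6:00 AM on Sep 5.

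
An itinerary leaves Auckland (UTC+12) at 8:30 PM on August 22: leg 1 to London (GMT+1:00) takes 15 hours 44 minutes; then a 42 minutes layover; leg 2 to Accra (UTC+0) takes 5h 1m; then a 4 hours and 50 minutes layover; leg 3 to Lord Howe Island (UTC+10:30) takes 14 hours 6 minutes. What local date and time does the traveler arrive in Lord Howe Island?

11:23 AM on August 24

Convert departure to UTC: 8:30 PM − 12:00 = 8:30 AM UTC on Aug 22.
Add 15 hours and 44 minutes leg 1 → 12:14 AM UTC (Aug 23).
Add 42 minutes layover in London → 12:56 AM UTC.
Add 5 hours 1 minute leg 2 → 5:57 AM UTC.
Add 4 hours and 50 minutes layover in Accra → 10:47 AM UTC.
Add 14 hours and 6 minutes leg 3 → 12:53 AM UTC (Aug 24).
Lord Howe Island is UTC+10:30, so local arrival = 12:53 AM + 10:30 = 11:23 AM on Aug 24.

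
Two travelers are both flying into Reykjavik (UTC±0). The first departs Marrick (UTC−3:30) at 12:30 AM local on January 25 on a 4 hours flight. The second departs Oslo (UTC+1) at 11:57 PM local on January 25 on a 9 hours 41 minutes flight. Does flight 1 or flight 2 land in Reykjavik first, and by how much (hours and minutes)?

the first, by 24 hours 38 minutes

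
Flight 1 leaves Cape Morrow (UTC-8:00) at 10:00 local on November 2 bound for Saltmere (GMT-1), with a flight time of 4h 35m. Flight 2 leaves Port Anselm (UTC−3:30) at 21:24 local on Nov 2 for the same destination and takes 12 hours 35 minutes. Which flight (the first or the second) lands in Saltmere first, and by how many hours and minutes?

Flight 1 in UTC: 10:00 + 8:00 = 18:00 on Nov 2.
+4 hours 35 minutes → arrive 22:35 UTC on Nov 2.
Flight 2 in UTC: 21:24 + 3:30 = 00:54 on Nov 3.
+12 hours and 35 minutes → arrive 13:29 UTC on Nov 3.
Flight 1 lands earlier by 14 hours 54 minutes.

the first, by 14 hours 54 minutes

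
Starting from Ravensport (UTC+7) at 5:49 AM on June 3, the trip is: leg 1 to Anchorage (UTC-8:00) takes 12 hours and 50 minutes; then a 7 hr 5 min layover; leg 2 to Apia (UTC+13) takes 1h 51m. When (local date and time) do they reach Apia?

9:35 AM on June 4

Convert departure to UTC: 5:49 AM − 7:00 = 10:49 PM UTC on Jun 2.
Add 12 hours 50 minutes leg 1 → 11:39 AM UTC (Jun 3).
Add 7 hours 5 minutes layover in Anchorage → 6:44 PM UTC.
Add 1 hour 51 minutes leg 2 → 8:35 PM UTC.
Apia is UTC+13:00, so local arrival = 8:35 PM + 13:00 = 9:35 AM on Jun 4.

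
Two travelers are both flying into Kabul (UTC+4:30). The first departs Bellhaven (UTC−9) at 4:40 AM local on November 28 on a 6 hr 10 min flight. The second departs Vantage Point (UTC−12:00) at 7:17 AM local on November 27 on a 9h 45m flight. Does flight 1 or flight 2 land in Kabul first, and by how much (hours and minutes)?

the second, by 14 hours 48 minutes

Flight 1 in UTC: 4:40 AM + 9:00 = 1:40 PM on Nov 28.
+6 hours and 10 minutes → arrive 7:50 PM UTC on Nov 28.
Flight 2 in UTC: 7:17 AM + 12:00 = 7:17 PM on Nov 27.
+9 hours and 45 minutes → arrive 5:02 AM UTC on Nov 28.
Flight 2 lands earlier by 14 hours 48 minutes.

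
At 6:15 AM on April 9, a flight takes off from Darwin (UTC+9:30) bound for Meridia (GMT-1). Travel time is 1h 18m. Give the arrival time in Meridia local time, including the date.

9:03 PM on April 8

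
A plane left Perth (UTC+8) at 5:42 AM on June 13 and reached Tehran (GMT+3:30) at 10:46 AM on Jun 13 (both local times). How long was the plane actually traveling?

9 hours 34 minutes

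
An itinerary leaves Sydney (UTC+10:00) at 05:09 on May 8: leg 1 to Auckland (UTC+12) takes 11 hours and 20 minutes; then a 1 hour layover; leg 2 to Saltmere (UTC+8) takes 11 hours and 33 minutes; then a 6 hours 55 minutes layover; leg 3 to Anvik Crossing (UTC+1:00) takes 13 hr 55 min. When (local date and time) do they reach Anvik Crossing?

Convert departure to UTC: 05:09 − 10:00 = 19:09 UTC on May 7.
Add 11 hours 20 minutes leg 1 → 06:29 UTC (May 8).
Add 1 hour layover in Auckland → 07:29 UTC.
Add 11 hours and 33 minutes leg 2 → 19:02 UTC.
Add 6 hours and 55 minutes layover in Saltmere → 01:57 UTC (May 9).
Add 13 hours and 55 minutes leg 3 → 15:52 UTC.
Anvik Crossing is UTC+1:00, so local arrival = 15:52 + 1:00 = 16:52 on May 9.

16:52 on May 9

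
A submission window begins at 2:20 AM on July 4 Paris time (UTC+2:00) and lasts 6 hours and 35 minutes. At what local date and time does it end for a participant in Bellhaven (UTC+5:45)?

Convert start to UTC: 2:20 AM − 2:00 = 12:20 AM UTC on Jul 4.
Add 6 hours and 35 minutes duration → 6:55 AM UTC.
Bellhaven is UTC+5:45, so local end time = 6:55 AM + 5:45 = 12:40 PM on Jul 4.

12:40 PM on July 4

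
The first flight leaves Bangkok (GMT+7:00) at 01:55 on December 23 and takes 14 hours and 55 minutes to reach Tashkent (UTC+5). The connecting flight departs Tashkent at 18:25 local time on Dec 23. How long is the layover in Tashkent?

3 hours 35 minutes

Convert departure to UTC: 01:55 − 7:00 = 18:55 UTC on Dec 22.
Add 14 hours 55 minutes flight time → 09:50 UTC (Dec 23).
Tashkent is UTC+5:00, so local arrival = 09:50 + 5:00 = 14:50 on Dec 23.
Layover = 18:25 − 14:50 = 3 hours 35 minutes.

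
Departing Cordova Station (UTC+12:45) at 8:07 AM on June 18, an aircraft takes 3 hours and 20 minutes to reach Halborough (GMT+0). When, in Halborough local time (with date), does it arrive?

10:42 PM on June 17

Convert departure to UTC: 8:07 AM − 12:45 = 7:22 PM UTC on Jun 17.
Add 3 hours and 20 minutes travel time → 10:42 PM UTC.
Halborough is UTC+0, so local arrival is the same: 10:42 PM on Jun 17.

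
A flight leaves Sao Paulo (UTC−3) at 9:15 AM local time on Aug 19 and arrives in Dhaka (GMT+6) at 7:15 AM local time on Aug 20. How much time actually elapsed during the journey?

13 hours

Departure in UTC: 9:15 AM + 3:00 = 12:15 PM on Aug 19.
Arrival in UTC: 7:15 AM − 6:00 = 1:15 AM on Aug 20.
Elapsed = 1:15 AM − 12:15 PM (+1 day) = 13 hours.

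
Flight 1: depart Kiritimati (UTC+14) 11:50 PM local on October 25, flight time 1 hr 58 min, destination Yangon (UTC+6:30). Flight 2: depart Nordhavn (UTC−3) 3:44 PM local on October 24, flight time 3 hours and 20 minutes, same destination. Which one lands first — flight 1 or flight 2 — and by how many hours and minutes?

the second, by 13 hours 44 minutes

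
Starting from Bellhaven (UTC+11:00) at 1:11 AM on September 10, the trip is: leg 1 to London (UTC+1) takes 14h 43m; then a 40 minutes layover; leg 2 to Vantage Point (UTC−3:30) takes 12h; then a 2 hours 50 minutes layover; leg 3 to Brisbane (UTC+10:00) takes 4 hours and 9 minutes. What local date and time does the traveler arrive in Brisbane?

10:33 AM on September 11

Convert departure to UTC: 1:11 AM − 11:00 = 2:11 PM UTC on Sep 9.
Add 14 hours 43 minutes leg 1 → 4:54 AM UTC (Sep 10).
Add 40 minutes layover in London → 5:34 AM UTC.
Add 12 hours leg 2 → 5:34 PM UTC.
Add 2 hours 50 minutes layover in Vantage Point → 8:24 PM UTC.
Add 4 hours 9 minutes leg 3 → 12:33 AM UTC (Sep 11).
Brisbane is UTC+10:00, so local arrival = 12:33 AM + 10:00 = 10:33 AM on Sep 11.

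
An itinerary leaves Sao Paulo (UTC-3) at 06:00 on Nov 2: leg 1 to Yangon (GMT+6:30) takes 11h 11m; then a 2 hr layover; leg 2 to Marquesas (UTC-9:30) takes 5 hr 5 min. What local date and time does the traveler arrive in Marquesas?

Convert departure to UTC: 06:00 + 3:00 = 09:00 UTC on Nov 2.
Add 11 hours 11 minutes leg 1 → 20:11 UTC.
Add 2 hours layover in Yangon → 22:11 UTC.
Add 5 hours and 5 minutes leg 2 → 03:16 UTC (Nov 3).
Marquesas is UTC−9:30, so local arrival = 03:16 − 9:30 = 17:46 on Nov 2.

17:46 on November 2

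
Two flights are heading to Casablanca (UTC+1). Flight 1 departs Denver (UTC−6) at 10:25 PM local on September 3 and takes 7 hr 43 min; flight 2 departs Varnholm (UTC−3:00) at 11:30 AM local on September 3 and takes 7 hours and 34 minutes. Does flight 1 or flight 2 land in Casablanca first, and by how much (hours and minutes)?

the second, by 14 hours 4 minutes

Flight 1 in UTC: 10:25 PM + 6:00 = 4:25 AM on Sep 4.
+7 hours and 43 minutes → arrive 12:08 PM UTC on Sep 4.
Flight 2 in UTC: 11:30 AM + 3:00 = 2:30 PM on Sep 3.
+7 hours and 34 minutes → arrive 10:04 PM UTC on Sep 3.
Flight 2 lands earlier by 14 hours 4 minutes.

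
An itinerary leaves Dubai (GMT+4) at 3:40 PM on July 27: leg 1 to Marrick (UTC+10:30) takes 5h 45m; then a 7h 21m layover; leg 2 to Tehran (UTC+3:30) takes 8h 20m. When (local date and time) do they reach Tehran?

Convert departure to UTC: 3:40 PM − 4:00 = 11:40 AM UTC on Jul 27.
Add 5 hours and 45 minutes leg 1 → 5:25 PM UTC.
Add 7 hours and 21 minutes layover in Marrick → 12:46 AM UTC (Jul 28).
Add 8 hours 20 minutes leg 2 → 9:06 AM UTC.
Tehran is UTC+3:30, so local arrival = 9:06 AM + 3:30 = 12:36 PM on Jul 28.

12:36 PM on July 28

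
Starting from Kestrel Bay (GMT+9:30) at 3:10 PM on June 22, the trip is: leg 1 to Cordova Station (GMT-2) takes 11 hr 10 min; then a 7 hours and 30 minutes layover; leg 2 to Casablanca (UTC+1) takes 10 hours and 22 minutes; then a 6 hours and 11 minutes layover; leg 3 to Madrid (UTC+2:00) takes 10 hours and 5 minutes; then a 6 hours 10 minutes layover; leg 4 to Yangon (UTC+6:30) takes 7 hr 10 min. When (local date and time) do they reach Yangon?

10:48 PM on June 24

Convert departure to UTC: 3:10 PM − 9:30 = 5:40 AM UTC on Jun 22.
Add 11 hours and 10 minutes leg 1 → 4:50 PM UTC.
Add 7 hours and 30 minutes layover in Cordova Station → 12:20 AM UTC (Jun 23).
Add 10 hours 22 minutes leg 2 → 10:42 AM UTC.
Add 6 hours and 11 minutes layover in Casablanca → 4:53 PM UTC.
Add 10 hours and 5 minutes leg 3 → 2:58 AM UTC (Jun 24).
Add 6 hours 10 minutes layover in Madrid → 9:08 AM UTC.
Add 7 hours and 10 minutes leg 4 → 4:18 PM UTC.
Yangon is UTC+6:30, so local arrival = 4:18 PM + 6:30 = 10:48 PM on Jun 24.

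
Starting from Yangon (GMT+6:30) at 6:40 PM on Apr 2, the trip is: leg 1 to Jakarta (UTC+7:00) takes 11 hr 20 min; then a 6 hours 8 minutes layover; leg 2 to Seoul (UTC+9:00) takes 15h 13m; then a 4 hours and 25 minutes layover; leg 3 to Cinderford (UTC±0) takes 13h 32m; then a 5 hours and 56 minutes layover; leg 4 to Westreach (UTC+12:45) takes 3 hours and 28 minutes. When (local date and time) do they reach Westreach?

Convert departure to UTC: 6:40 PM − 6:30 = 12:10 PM UTC on Apr 2.
Add 11 hours and 20 minutes leg 1 → 11:30 PM UTC.
Add 6 hours and 8 minutes layover in Jakarta → 5:38 AM UTC (Apr 3).
Add 15 hours and 13 minutes leg 2 → 8:51 PM UTC.
Add 4 hours and 25 minutes layover in Seoul → 1:16 AM UTC (Apr 4).
Add 13 hours and 32 minutes leg 3 → 2:48 PM UTC.
Add 5 hours and 56 minutes layover in Cinderford → 8:44 PM UTC.
Add 3 hours 28 minutes leg 4 → 12:12 AM UTC (Apr 5).
Westreach is UTC+12:45, so local arrival = 12:12 AM + 12:45 = 12:57 PM on Apr 5.

12:57 PM on Apr 5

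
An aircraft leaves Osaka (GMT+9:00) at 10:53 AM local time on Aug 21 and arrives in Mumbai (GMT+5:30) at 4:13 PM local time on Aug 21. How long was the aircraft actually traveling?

8 hours 50 minutes

Departure in UTC: 10:53 AM − 9:00 = 1:53 AM on Aug 21.
Arrival in UTC: 4:13 PM − 5:30 = 10:43 AM on Aug 21.
Elapsed = 10:43 AM − 1:53 AM = 8 hours 50 minutes.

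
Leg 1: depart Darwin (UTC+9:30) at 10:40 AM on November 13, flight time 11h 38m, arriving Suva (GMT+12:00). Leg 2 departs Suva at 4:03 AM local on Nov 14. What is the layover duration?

3 hours 15 minutes

Convert departure to UTC: 10:40 AM − 9:30 = 1:10 AM UTC on Nov 13.
Add 11 hours and 38 minutes flight time → 12:48 PM UTC.
Suva is UTC+12:00, so local arrival = 12:48 PM + 12:00 = 12:48 AM on Nov 14.
Layover = 4:03 AM − 12:48 AM = 3 hours 15 minutes.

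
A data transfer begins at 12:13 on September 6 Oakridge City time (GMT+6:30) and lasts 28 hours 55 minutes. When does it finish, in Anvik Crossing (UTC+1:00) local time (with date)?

Convert start to UTC: 12:13 − 6:30 = 05:43 UTC on Sep 6.
Add 28 hours 55 minutes duration → 10:38 UTC (Sep 7).
Anvik Crossing is UTC+1:00, so local end time = 10:38 + 1:00 = 11:38 on Sep 7.

11:38 on September 7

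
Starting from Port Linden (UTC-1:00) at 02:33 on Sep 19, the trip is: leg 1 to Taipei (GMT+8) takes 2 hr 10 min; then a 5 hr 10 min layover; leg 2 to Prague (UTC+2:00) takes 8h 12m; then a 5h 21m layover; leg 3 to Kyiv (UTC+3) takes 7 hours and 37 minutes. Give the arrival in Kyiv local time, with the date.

Convert departure to UTC: 02:33 + 1:00 = 03:33 UTC on Sep 19.
Add 2 hours 10 minutes leg 1 → 05:43 UTC.
Add 5 hours 10 minutes layover in Taipei → 10:53 UTC.
Add 8 hours and 12 minutes leg 2 → 19:05 UTC.
Add 5 hours 21 minutes layover in Prague → 00:26 UTC (Sep 20).
Add 7 hours 37 minutes leg 3 → 08:03 UTC.
Kyiv is UTC+3:00, so local arrival = 08:03 + 3:00 = 11:03 on Sep 20.

11:03 on September 20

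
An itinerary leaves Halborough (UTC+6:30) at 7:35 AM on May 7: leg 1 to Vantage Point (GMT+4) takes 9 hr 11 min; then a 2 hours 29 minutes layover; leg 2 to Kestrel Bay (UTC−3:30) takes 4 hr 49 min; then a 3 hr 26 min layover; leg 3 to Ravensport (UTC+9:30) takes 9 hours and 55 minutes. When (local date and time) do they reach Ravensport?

4:25 PM on May 8

Convert departure to UTC: 7:35 AM − 6:30 = 1:05 AM UTC on May 7.
Add 9 hours and 11 minutes leg 1 → 10:16 AM UTC.
Add 2 hours 29 minutes layover in Vantage Point → 12:45 PM UTC.
Add 4 hours and 49 minutes leg 2 → 5:34 PM UTC.
Add 3 hours and 26 minutes layover in Kestrel Bay → 9:00 PM UTC.
Add 9 hours and 55 minutes leg 3 → 6:55 AM UTC (May 8).
Ravensport is UTC+9:30, so local arrival = 6:55 AM + 9:30 = 4:25 PM on May 8.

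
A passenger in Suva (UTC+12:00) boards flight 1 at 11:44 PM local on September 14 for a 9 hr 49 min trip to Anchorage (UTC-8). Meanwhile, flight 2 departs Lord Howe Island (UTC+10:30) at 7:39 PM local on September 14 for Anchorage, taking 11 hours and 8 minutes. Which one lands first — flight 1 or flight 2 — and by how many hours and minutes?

Flight 1 in UTC: 11:44 PM − 12:00 = 11:44 AM on Sep 14.
+9 hours and 49 minutes → arrive 9:33 PM UTC on Sep 14.
Flight 2 in UTC: 7:39 PM − 10:30 = 9:09 AM on Sep 14.
+11 hours 8 minutes → arrive 8:17 PM UTC on Sep 14.
Flight 2 lands earlier by 1 hour 16 minutes.

the second, by 1 hour 16 minutes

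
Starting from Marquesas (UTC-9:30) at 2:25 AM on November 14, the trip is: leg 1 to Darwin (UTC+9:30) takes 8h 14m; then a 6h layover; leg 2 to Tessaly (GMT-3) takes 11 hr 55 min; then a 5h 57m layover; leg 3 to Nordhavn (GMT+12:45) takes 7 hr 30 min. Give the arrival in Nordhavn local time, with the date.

4:16 PM on November 16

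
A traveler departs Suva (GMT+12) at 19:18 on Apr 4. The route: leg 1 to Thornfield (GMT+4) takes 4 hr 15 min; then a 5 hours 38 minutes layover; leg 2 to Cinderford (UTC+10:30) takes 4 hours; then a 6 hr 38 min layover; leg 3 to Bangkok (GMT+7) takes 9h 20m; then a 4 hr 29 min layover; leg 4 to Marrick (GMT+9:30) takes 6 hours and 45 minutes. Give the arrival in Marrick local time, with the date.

Convert departure to UTC: 19:18 − 12:00 = 07:18 UTC on Apr 4.
Add 4 hours and 15 minutes leg 1 → 11:33 UTC.
Add 5 hours 38 minutes layover in Thornfield → 17:11 UTC.
Add 4 hours leg 2 → 21:11 UTC.
Add 6 hours and 38 minutes layover in Cinderford → 03:49 UTC (Apr 5).
Add 9 hours and 20 minutes leg 3 → 13:09 UTC.
Add 4 hours and 29 minutes layover in Bangkok → 17:38 UTC.
Add 6 hours 45 minutes leg 4 → 00:23 UTC (Apr 6).
Marrick is UTC+9:30, so local arrival = 00:23 + 9:30 = 09:53 on Apr 6.

09:53 on April 6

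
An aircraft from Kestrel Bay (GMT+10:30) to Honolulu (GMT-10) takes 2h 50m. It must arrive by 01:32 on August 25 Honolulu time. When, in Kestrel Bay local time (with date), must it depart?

Target arrival in UTC: 01:32 + 10:00 = 11:32 on Aug 25.
Subtract 2 hours 50 minutes → departure 08:42 UTC on Aug 25.
Kestrel Bay is UTC+10:30: 08:42 + 10:30 = 19:12 on Aug 25.

19:12 on August 25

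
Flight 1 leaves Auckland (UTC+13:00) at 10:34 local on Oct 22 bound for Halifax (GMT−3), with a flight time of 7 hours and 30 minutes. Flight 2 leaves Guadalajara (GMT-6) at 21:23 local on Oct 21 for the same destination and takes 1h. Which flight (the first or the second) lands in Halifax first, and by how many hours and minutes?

Flight 1 in UTC: 10:34 − 13:00 = 21:34 on Oct 21.
+7 hours 30 minutes → arrive 05:04 UTC on Oct 22.
Flight 2 in UTC: 21:23 + 6:00 = 03:23 on Oct 22.
+1 hour → arrive 04:23 UTC on Oct 22.
Flight 2 lands earlier by 41 minutes.

the second, by 41 minutes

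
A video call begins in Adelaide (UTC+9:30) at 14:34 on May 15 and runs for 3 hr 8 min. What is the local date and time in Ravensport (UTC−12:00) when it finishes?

Ravensport is 21:30 behind Adelaide.
After 3 hours 8 minutes it is 17:42 in Adelaide.
Shift by the zone difference: 17:42 − 21:30 = 20:12 on May 14 in Ravensport.

20:12 on May 14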